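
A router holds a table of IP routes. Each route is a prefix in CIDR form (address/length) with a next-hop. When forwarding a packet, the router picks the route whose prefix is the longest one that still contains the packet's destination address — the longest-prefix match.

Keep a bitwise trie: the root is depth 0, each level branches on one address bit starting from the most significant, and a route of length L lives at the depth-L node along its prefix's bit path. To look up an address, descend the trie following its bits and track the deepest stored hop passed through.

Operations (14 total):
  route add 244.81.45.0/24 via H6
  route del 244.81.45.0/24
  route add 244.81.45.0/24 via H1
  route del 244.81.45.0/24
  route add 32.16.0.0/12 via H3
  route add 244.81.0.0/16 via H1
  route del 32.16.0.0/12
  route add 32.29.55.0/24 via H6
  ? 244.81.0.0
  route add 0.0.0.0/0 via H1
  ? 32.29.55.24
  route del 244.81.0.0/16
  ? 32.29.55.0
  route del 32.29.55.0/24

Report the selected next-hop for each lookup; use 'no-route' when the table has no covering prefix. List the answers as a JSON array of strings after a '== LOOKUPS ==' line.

Trace:
  + 244.81.45.0/24 (H6) depth=24
  del 244.81.45.0/24 (clear depth 24)
  + 244.81.45.0/24 (H1) depth=24
  del 244.81.45.0/24 (clear depth 24)
  + 32.16.0.0/12 (H3) depth=12
  + 244.81.0.0/16 (H1) depth=16
  del 32.16.0.0/12 (clear depth 12)
  + 32.29.55.0/24 (H6) depth=24
  ? 244.81.0.0  path d0:-→d1:-→d2:-→d3:-→d4:-→d5:-→d6:-→d7:-→d8:-→d9:-→d10:-→d11:-→d12:-→d13:-→d14:-→d15:-→d16:H1→d17:-→d18:-  best=H1
  + 0.0.0.0/0 (H1) depth=0
  ? 32.29.55.24  path d0:H1→d1:-→d2:-→d3:-→d4:-→d5:-→d6:-→d7:-→d8:-→d9:-→d10:-→d11:-→d12:-→d13:-→d14:-→d15:-→d16:-→d17:-→d18:-→d19:-→d20:-→d21:-→d22:-→d23:-→d24:H6  best=H6
  del 244.81.0.0/16 (clear depth 16)
  ? 32.29.55.0  path d0:H1→d1:-→d2:-→d3:-→d4:-→d5:-→d6:-→d7:-→d8:-→d9:-→d10:-→d11:-→d12:-→d13:-→d14:-→d15:-→d16:-→d17:-→d18:-→d19:-→d20:-→d21:-→d22:-→d23:-→d24:H6  best=H6
  del 32.29.55.0/24 (clear depth 24)

== LOOKUPS ==
["H1","H6","H6"]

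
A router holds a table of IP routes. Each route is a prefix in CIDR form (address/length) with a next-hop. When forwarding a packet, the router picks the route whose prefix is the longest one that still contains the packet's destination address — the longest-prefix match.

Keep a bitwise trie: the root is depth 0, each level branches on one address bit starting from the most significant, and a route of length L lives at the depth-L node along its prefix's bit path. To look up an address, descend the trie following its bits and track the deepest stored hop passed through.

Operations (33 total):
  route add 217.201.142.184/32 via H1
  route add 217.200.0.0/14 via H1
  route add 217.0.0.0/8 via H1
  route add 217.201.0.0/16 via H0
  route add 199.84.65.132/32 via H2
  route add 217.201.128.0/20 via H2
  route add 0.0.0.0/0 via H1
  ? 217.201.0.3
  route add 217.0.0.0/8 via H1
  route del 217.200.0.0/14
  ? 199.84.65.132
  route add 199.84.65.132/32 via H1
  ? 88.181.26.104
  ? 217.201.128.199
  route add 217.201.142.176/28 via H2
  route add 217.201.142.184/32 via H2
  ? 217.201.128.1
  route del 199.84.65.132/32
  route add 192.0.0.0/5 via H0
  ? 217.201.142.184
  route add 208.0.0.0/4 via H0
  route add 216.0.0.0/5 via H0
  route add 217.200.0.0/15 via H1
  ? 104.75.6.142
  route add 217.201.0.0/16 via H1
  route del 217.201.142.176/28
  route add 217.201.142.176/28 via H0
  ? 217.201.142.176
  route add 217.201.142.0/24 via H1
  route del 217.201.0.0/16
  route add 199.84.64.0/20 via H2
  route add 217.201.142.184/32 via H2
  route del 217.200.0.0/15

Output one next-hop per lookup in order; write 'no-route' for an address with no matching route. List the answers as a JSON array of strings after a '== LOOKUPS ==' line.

Apply in order:
  add 217.201.142.184/32 -> H1 at depth 32
  add 217.200.0.0/14 -> H1 at depth 14
  add 217.0.0.0/8 -> H1 at depth 8
  add 217.201.0.0/16 -> H0 at depth 16
  add 199.84.65.132/32 -> H2 at depth 32
  add 217.201.128.0/20 -> H2 at depth 20
  add 0.0.0.0/0 -> H1 at depth 0
  lookup 217.201.0.3: bits 1101100111001001 walk d0:H1→d1:-→d2:-→d3:-→d4:-→d5:-→d6:-→d7:-→d8:H1→d9:-→d10:-→d11:-→d12:-→d13:-→d14:H1→d15:-→d16:H0 -> H0
  add 217.0.0.0/8 -> H1 at depth 8
  del 217.200.0.0/14 (clear depth 14)
  lookup 199.84.65.132: bits 11000111010101000100000110000100 walk d0:H1→d1:-→d2:-→d3:-→d4:-→d5:-→d6:-→d7:-→d8:-→d9:-→d10:-→d11:-→d12:-→d13:-→d14:-→d15:-→d16:-→d17:-→d18:-→d19:-→d20:-→d21:-→d22:-→d23:-→d24:-→d25:-→d26:-→d27:-→d28:-→d29:-→d30:-→d31:-→d32:H2 -> H2
  add 199.84.65.132/32 -> H1 at depth 32
  lookup 88.181.26.104: bits ε walk d0:H1 -> H1
  lookup 217.201.128.199: bits 11011001110010011000 walk d0:H1→d1:-→d2:-→d3:-→d4:-→d5:-→d6:-→d7:-→d8:H1→d9:-→d10:-→d11:-→d12:-→d13:-→d14:-→d15:-→d16:H0→d17:-→d18:-→d19:-→d20:H2 -> H2
  add 217.201.142.176/28 -> H2 at depth 28
  add 217.201.142.184/32 -> H2 at depth 32
  lookup 217.201.128.1: bits 11011001110010011000 walk d0:H1→d1:-→d2:-→d3:-→d4:-→d5:-→d6:-→d7:-→d8:H1→d9:-→d10:-→d11:-→d12:-→d13:-→d14:-→d15:-→d16:H0→d17:-→d18:-→d19:-→d20:H2 -> H2
  del 199.84.65.132/32 (clear depth 32)
  add 192.0.0.0/5 -> H0 at depth 5
  lookup 217.201.142.184: bits 11011001110010011000111010111000 walk d0:H1→d1:-→d2:-→d3:-→d4:-→d5:-→d6:-→d7:-→d8:H1→d9:-→d10:-→d11:-→d12:-→d13:-→d14:-→d15:-→d16:H0→d17:-→d18:-→d19:-→d20:H2→d21:-→d22:-→d23:-→d24:-→d25:-→d26:-→d27:-→d28:H2→d29:-→d30:-→d31:-→d32:H2 -> H2
  add 208.0.0.0/4 -> H0 at depth 4
  add 216.0.0.0/5 -> H0 at depth 5
  add 217.200.0.0/15 -> H1 at depth 15
  lookup 104.75.6.142: bits ε walk d0:H1 -> H1
  add 217.201.0.0/16 -> H1 at depth 16
  del 217.201.142.176/28 (clear depth 28)
  add 217.201.142.176/28 -> H0 at depth 28
  lookup 217.201.142.176: bits 1101100111001001100011101011 walk d0:H1→d1:-→d2:-→d3:-→d4:H0→d5:H0→d6:-→d7:-→d8:H1→d9:-→d10:-→d11:-→d12:-→d13:-→d14:-→d15:H1→d16:H1→d17:-→d18:-→d19:-→d20:H2→d21:-→d22:-→d23:-→d24:-→d25:-→d26:-→d27:-→d28:H0 -> H0
  add 217.201.142.0/24 -> H1 at depth 24
  del 217.201.0.0/16 (clear depth 16)
  add 199.84.64.0/20 -> H2 at depth 20
  add 217.201.142.184/32 -> H2 at depth 32
  del 217.200.0.0/15 (clear depth 15)

== LOOKUPS ==
["H0","H2","H1","H2","H2","H2","H1","H0"]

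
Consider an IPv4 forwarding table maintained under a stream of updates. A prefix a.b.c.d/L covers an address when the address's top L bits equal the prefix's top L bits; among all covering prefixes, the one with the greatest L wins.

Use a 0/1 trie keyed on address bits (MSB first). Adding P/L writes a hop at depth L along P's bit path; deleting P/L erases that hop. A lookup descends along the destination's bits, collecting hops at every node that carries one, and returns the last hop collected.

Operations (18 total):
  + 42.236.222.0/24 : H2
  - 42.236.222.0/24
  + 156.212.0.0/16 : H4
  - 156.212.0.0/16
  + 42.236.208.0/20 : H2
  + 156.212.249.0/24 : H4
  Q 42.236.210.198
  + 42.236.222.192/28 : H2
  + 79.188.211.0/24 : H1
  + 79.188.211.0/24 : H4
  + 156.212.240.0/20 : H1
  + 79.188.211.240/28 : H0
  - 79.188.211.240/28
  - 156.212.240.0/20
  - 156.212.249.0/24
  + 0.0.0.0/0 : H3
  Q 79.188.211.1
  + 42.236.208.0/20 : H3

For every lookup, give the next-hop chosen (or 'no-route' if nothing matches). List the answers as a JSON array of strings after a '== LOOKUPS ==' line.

Apply in order:
  add 42.236.222.0/24 -> H2 at depth 24
  - 42.236.222.0/24 clear@24
  add 156.212.0.0/16 -> H4 at depth 16
  - 156.212.0.0/16 clear@16
  add 42.236.208.0/20 -> H2 at depth 20
  add 156.212.249.0/24 -> H4 at depth 24
  lookup 42.236.210.198: bits 00101010111011001101 walk d0:-→d1:-→d2:-→d3:-→d4:-→d5:-→d6:-→d7:-→d8:-→d9:-→d10:-→d11:-→d12:-→d13:-→d14:-→d15:-→d16:-→d17:-→d18:-→d19:-→d20:H2 -> H2
  add 42.236.222.192/28 -> H2 at depth 28
  add 79.188.211.0/24 -> H1 at depth 24
  add 79.188.211.0/24 -> H4 at depth 24
  add 156.212.240.0/20 -> H1 at depth 20
  add 79.188.211.240/28 -> H0 at depth 28
  - 79.188.211.240/28 clear@28
  - 156.212.240.0/20 clear@20
  - 156.212.249.0/24 clear@24
  add 0.0.0.0/0 -> H3 at depth 0
  lookup 79.188.211.1: bits 010011111011110011010011 walk d0:H3→d1:-→d2:-→d3:-→d4:-→d5:-→d6:-→d7:-→d8:-→d9:-→d10:-→d11:-→d12:-→d13:-→d14:-→d15:-→d16:-→d17:-→d18:-→d19:-→d20:-→d21:-→d22:-→d23:-→d24:H4 -> H4
  add 42.236.208.0/20 -> H3 at depth 20

== LOOKUPS ==
["H2","H4"]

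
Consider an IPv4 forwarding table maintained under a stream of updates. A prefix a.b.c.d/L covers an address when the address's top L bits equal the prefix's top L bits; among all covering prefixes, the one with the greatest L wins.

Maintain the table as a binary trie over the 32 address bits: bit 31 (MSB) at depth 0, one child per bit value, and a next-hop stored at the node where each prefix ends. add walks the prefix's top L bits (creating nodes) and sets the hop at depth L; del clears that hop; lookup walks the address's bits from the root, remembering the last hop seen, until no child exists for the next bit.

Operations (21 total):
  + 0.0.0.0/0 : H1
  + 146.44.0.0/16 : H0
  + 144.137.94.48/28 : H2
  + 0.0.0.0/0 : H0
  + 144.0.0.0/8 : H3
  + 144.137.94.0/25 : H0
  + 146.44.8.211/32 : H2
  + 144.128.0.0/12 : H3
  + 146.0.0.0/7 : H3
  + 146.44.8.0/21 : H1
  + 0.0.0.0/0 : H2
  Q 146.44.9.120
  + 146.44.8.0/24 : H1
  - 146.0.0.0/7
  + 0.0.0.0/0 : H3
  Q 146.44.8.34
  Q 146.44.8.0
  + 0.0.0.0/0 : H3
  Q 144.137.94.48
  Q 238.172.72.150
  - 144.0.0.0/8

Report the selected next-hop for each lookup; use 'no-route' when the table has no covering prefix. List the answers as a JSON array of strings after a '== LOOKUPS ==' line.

Apply in order:
  + 0.0.0.0/0 (H1) depth=0
  + 146.44.0.0/16 (H0) depth=16
  + 144.137.94.48/28 (H2) depth=28
  + 0.0.0.0/0 (H0) depth=0
  + 144.0.0.0/8 (H3) depth=8
  + 144.137.94.0/25 (H0) depth=25
  + 146.44.8.211/32 (H2) depth=32
  + 144.128.0.0/12 (H3) depth=12
  + 146.0.0.0/7 (H3) depth=7
  + 146.44.8.0/21 (H1) depth=21
  + 0.0.0.0/0 (H2) depth=0
  ? 146.44.9.120  path d0:H2→d1:-→d2:-→d3:-→d4:-→d5:-→d6:-→d7:H3→d8:-→d9:-→d10:-→d11:-→d12:-→d13:-→d14:-→d15:-→d16:H0→d17:-→d18:-→d19:-→d20:-→d21:H1→d22:-→d23:-  best=H1
  + 146.44.8.0/24 (H1) depth=24
  del 146.0.0.0/7 (clear depth 7)
  + 0.0.0.0/0 (H3) depth=0
  ? 146.44.8.34  path d0:H3→d1:-→d2:-→d3:-→d4:-→d5:-→d6:-→d7:-→d8:-→d9:-→d10:-→d11:-→d12:-→d13:-→d14:-→d15:-→d16:H0→d17:-→d18:-→d19:-→d20:-→d21:H1→d22:-→d23:-→d24:H1  best=H1
  ? 146.44.8.0  path d0:H3→d1:-→d2:-→d3:-→d4:-→d5:-→d6:-→d7:-→d8:-→d9:-→d10:-→d11:-→d12:-→d13:-→d14:-→d15:-→d16:H0→d17:-→d18:-→d19:-→d20:-→d21:H1→d22:-→d23:-→d24:H1  best=H1
  + 0.0.0.0/0 (H3) depth=0
  ? 144.137.94.48  path d0:H3→d1:-→d2:-→d3:-→d4:-→d5:-→d6:-→d7:-→d8:H3→d9:-→d10:-→d11:-→d12:H3→d13:-→d14:-→d15:-→d16:-→d17:-→d18:-→d19:-→d20:-→d21:-→d22:-→d23:-→d24:-→d25:H0→d26:-→d27:-→d28:H2  best=H2
  ? 238.172.72.150  path d0:H3→d1:-  best=H3
  del 144.0.0.0/8 (clear depth 8)

== LOOKUPS ==
["H1","H1","H1","H2","H3"]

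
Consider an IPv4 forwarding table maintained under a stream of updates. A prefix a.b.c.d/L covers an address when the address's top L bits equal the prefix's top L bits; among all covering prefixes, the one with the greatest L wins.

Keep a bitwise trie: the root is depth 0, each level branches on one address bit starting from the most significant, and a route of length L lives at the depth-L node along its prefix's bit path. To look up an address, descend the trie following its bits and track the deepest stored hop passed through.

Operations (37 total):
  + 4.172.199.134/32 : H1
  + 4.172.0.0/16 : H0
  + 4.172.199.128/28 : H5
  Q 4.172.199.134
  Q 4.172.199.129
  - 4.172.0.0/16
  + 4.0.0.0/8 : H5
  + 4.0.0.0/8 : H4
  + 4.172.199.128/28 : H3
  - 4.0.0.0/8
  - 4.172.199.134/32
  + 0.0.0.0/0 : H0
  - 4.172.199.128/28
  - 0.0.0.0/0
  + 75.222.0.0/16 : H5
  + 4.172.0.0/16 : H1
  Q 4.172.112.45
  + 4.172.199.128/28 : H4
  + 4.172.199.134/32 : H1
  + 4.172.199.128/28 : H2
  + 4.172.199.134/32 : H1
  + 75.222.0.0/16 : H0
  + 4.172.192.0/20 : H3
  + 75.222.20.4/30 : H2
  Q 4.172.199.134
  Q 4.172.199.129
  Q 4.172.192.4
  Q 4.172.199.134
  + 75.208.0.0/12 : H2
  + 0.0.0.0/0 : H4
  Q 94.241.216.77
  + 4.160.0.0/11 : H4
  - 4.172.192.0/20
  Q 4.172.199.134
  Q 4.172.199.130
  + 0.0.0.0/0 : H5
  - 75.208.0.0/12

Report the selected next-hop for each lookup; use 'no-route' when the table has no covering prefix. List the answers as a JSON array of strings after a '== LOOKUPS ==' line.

Apply in order:
  + 4.172.199.134/32 (H1) depth=32
  + 4.172.0.0/16 (H0) depth=16
  + 4.172.199.128/28 (H5) depth=28
  ? 4.172.199.134  path d0:-→d1:-→d2:-→d3:-→d4:-→d5:-→d6:-→d7:-→d8:-→d9:-→d10:-→d11:-→d12:-→d13:-→d14:-→d15:-→d16:H0→d17:-→d18:-→d19:-→d20:-→d21:-→d22:-→d23:-→d24:-→d25:-→d26:-→d27:-→d28:H5→d29:-→d30:-→d31:-→d32:H1  best=H1
  ? 4.172.199.129  path d0:-→d1:-→d2:-→d3:-→d4:-→d5:-→d6:-→d7:-→d8:-→d9:-→d10:-→d11:-→d12:-→d13:-→d14:-→d15:-→d16:H0→d17:-→d18:-→d19:-→d20:-→d21:-→d22:-→d23:-→d24:-→d25:-→d26:-→d27:-→d28:H5→d29:-  best=H5
  del 4.172.0.0/16 (clear depth 16)
  + 4.0.0.0/8 (H5) depth=8
  + 4.0.0.0/8 (H4) depth=8
  + 4.172.199.128/28 (H3) depth=28
  del 4.0.0.0/8 (clear depth 8)
  del 4.172.199.134/32 (clear depth 32)
  + 0.0.0.0/0 (H0) depth=0
  del 4.172.199.128/28 (clear depth 28)
  del 0.0.0.0/0 (clear depth 0)
  + 75.222.0.0/16 (H5) depth=16
  + 4.172.0.0/16 (H1) depth=16
  ? 4.172.112.45  path d0:-→d1:-→d2:-→d3:-→d4:-→d5:-→d6:-→d7:-→d8:-→d9:-→d10:-→d11:-→d12:-→d13:-→d14:-→d15:-→d16:H1  best=H1
  + 4.172.199.128/28 (H4) depth=28
  + 4.172.199.134/32 (H1) depth=32
  + 4.172.199.128/28 (H2) depth=28
  + 4.172.199.134/32 (H1) depth=32
  + 75.222.0.0/16 (H0) depth=16
  + 4.172.192.0/20 (H3) depth=20
  + 75.222.20.4/30 (H2) depth=30
  ? 4.172.199.134  path d0:-→d1:-→d2:-→d3:-→d4:-→d5:-→d6:-→d7:-→d8:-→d9:-→d10:-→d11:-→d12:-→d13:-→d14:-→d15:-→d16:H1→d17:-→d18:-→d19:-→d20:H3→d21:-→d22:-→d23:-→d24:-→d25:-→d26:-→d27:-→d28:H2→d29:-→d30:-→d31:-→d32:H1  best=H1
  ? 4.172.199.129  path d0:-→d1:-→d2:-→d3:-→d4:-→d5:-→d6:-→d7:-→d8:-→d9:-→d10:-→d11:-→d12:-→d13:-→d14:-→d15:-→d16:H1→d17:-→d18:-→d19:-→d20:H3→d21:-→d22:-→d23:-→d24:-→d25:-→d26:-→d27:-→d28:H2→d29:-  best=H2
  ? 4.172.192.4  path d0:-→d1:-→d2:-→d3:-→d4:-→d5:-→d6:-→d7:-→d8:-→d9:-→d10:-→d11:-→d12:-→d13:-→d14:-→d15:-→d16:H1→d17:-→d18:-→d19:-→d20:H3→d21:-  best=H3
  ? 4.172.199.134  path d0:-→d1:-→d2:-→d3:-→d4:-→d5:-→d6:-→d7:-→d8:-→d9:-→d10:-→d11:-→d12:-→d13:-→d14:-→d15:-→d16:H1→d17:-→d18:-→d19:-→d20:H3→d21:-→d22:-→d23:-→d24:-→d25:-→d26:-→d27:-→d28:H2→d29:-→d30:-→d31:-→d32:H1  best=H1
  + 75.208.0.0/12 (H2) depth=12
  + 0.0.0.0/0 (H4) depth=0
  ? 94.241.216.77  path d0:H4→d1:-→d2:-→d3:-  best=H4
  + 4.160.0.0/11 (H4) depth=11
  del 4.172.192.0/20 (clear depth 20)
  ? 4.172.199.134  path d0:H4→d1:-→d2:-→d3:-→d4:-→d5:-→d6:-→d7:-→d8:-→d9:-→d10:-→d11:H4→d12:-→d13:-→d14:-→d15:-→d16:H1→d17:-→d18:-→d19:-→d20:-→d21:-→d22:-→d23:-→d24:-→d25:-→d26:-→d27:-→d28:H2→d29:-→d30:-→d31:-→d32:H1  best=H1
  ? 4.172.199.130  path d0:H4→d1:-→d2:-→d3:-→d4:-→d5:-→d6:-→d7:-→d8:-→d9:-→d10:-→d11:H4→d12:-→d13:-→d14:-→d15:-→d16:H1→d17:-→d18:-→d19:-→d20:-→d21:-→d22:-→d23:-→d24:-→d25:-→d26:-→d27:-→d28:H2→d29:-  best=H2
  + 0.0.0.0/0 (H5) depth=0
  del 75.208.0.0/12 (clear depth 12)

== LOOKUPS ==
["H1","H5","H1","H1","H2","H3","H1","H4","H1","H2"]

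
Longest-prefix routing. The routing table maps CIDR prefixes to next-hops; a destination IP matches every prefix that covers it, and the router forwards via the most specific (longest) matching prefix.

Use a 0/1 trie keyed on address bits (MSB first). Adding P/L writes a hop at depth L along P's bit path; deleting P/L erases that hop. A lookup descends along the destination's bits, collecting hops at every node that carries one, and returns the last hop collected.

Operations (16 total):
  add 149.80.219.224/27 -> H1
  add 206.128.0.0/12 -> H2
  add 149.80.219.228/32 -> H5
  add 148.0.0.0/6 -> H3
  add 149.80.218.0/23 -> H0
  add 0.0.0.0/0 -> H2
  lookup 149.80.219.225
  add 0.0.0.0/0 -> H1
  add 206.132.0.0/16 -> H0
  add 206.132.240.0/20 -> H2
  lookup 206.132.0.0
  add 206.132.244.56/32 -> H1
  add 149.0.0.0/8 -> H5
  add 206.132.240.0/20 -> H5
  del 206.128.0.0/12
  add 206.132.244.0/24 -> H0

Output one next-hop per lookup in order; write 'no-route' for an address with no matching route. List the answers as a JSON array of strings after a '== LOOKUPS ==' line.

Process each operation:
  + 149.80.219.224/27 (H1) depth=27
  + 206.128.0.0/12 (H2) depth=12
  + 149.80.219.228/32 (H5) depth=32
  + 148.0.0.0/6 (H3) depth=6
  + 149.80.218.0/23 (H0) depth=23
  + 0.0.0.0/0 (H2) depth=0
  Q 149.80.219.225: descend 10010101010100001101101111100 ; hops seen [H2,H3,H0,H1] ; pick H1
  + 0.0.0.0/0 (H1) depth=0
  + 206.132.0.0/16 (H0) depth=16
  + 206.132.240.0/20 (H2) depth=20
  Q 206.132.0.0: descend 1100111010000100 ; hops seen [H1,H2,H0] ; pick H0
  + 206.132.244.56/32 (H1) depth=32
  + 149.0.0.0/8 (H5) depth=8
  + 206.132.240.0/20 (H5) depth=20
  - 206.128.0.0/12 clear@12
  + 206.132.244.0/24 (H0) depth=24

== LOOKUPS ==
["H1","H0"]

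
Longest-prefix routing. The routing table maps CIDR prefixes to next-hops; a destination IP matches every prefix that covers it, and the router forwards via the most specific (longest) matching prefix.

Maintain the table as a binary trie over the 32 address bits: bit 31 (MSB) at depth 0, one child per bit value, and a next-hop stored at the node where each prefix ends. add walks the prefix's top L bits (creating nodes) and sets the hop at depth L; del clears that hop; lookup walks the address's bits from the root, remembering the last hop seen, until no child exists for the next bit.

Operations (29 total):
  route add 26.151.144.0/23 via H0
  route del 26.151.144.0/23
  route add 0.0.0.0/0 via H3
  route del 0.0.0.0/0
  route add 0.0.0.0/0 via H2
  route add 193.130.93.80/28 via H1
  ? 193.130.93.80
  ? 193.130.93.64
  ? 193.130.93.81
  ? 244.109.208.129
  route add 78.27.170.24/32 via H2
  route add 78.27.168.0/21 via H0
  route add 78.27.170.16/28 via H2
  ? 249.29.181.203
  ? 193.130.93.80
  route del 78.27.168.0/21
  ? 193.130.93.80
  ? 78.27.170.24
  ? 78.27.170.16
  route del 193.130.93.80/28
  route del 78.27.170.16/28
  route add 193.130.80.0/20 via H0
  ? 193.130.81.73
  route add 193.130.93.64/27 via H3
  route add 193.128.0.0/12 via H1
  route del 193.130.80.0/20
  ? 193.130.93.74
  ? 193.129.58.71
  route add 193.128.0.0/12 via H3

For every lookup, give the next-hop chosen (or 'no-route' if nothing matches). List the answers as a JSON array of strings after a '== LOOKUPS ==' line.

Apply in order:
  add 26.151.144.0/23 -> H0 at depth 23
  - 26.151.144.0/23 clear@23
  add 0.0.0.0/0 -> H3 at depth 0
  - 0.0.0.0/0 clear@0
  add 0.0.0.0/0 -> H2 at depth 0
  add 193.130.93.80/28 -> H1 at depth 28
  lookup 193.130.93.80: bits 1100000110000010010111010101 walk d0:H2→d1:-→d2:-→d3:-→d4:-→d5:-→d6:-→d7:-→d8:-→d9:-→d10:-→d11:-→d12:-→d13:-→d14:-→d15:-→d16:-→d17:-→d18:-→d19:-→d20:-→d21:-→d22:-→d23:-→d24:-→d25:-→d26:-→d27:-→d28:H1 -> H1
  lookup 193.130.93.64: bits 110000011000001001011101010 walk d0:H2→d1:-→d2:-→d3:-→d4:-→d5:-→d6:-→d7:-→d8:-→d9:-→d10:-→d11:-→d12:-→d13:-→d14:-→d15:-→d16:-→d17:-→d18:-→d19:-→d20:-→d21:-→d22:-→d23:-→d24:-→d25:-→d26:-→d27:- -> H2
  lookup 193.130.93.81: bits 1100000110000010010111010101 walk d0:H2→d1:-→d2:-→d3:-→d4:-→d5:-→d6:-→d7:-→d8:-→d9:-→d10:-→d11:-→d12:-→d13:-→d14:-→d15:-→d16:-→d17:-→d18:-→d19:-→d20:-→d21:-→d22:-→d23:-→d24:-→d25:-→d26:-→d27:-→d28:H1 -> H1
  lookup 244.109.208.129: bits 11 walk d0:H2→d1:-→d2:- -> H2
  add 78.27.170.24/32 -> H2 at depth 32
  add 78.27.168.0/21 -> H0 at depth 21
  add 78.27.170.16/28 -> H2 at depth 28
  lookup 249.29.181.203: bits 11 walk d0:H2→d1:-→d2:- -> H2
  lookup 193.130.93.80: bits 1100000110000010010111010101 walk d0:H2→d1:-→d2:-→d3:-→d4:-→d5:-→d6:-→d7:-→d8:-→d9:-→d10:-→d11:-→d12:-→d13:-→d14:-→d15:-→d16:-→d17:-→d18:-→d19:-→d20:-→d21:-→d22:-→d23:-→d24:-→d25:-→d26:-→d27:-→d28:H1 -> H1
  - 78.27.168.0/21 clear@21
  lookup 193.130.93.80: bits 1100000110000010010111010101 walk d0:H2→d1:-→d2:-→d3:-→d4:-→d5:-→d6:-→d7:-→d8:-→d9:-→d10:-→d11:-→d12:-→d13:-→d14:-→d15:-→d16:-→d17:-→d18:-→d19:-→d20:-→d21:-→d22:-→d23:-→d24:-→d25:-→d26:-→d27:-→d28:H1 -> H1
  lookup 78.27.170.24: bits 01001110000110111010101000011000 walk d0:H2→d1:-→d2:-→d3:-→d4:-→d5:-→d6:-→d7:-→d8:-→d9:-→d10:-→d11:-→d12:-→d13:-→d14:-→d15:-→d16:-→d17:-→d18:-→d19:-→d20:-→d21:-→d22:-→d23:-→d24:-→d25:-→d26:-→d27:-→d28:H2→d29:-→d30:-→d31:-→d32:H2 -> H2
  lookup 78.27.170.16: bits 0100111000011011101010100001 walk d0:H2→d1:-→d2:-→d3:-→d4:-→d5:-→d6:-→d7:-→d8:-→d9:-→d10:-→d11:-→d12:-→d13:-→d14:-→d15:-→d16:-→d17:-→d18:-→d19:-→d20:-→d21:-→d22:-→d23:-→d24:-→d25:-→d26:-→d27:-→d28:H2 -> H2
  - 193.130.93.80/28 clear@28
  - 78.27.170.16/28 clear@28
  add 193.130.80.0/20 -> H0 at depth 20
  lookup 193.130.81.73: bits 11000001100000100101 walk d0:H2→d1:-→d2:-→d3:-→d4:-→d5:-→d6:-→d7:-→d8:-→d9:-→d10:-→d11:-→d12:-→d13:-→d14:-→d15:-→d16:-→d17:-→d18:-→d19:-→d20:H0 -> H0
  add 193.130.93.64/27 -> H3 at depth 27
  add 193.128.0.0/12 -> H1 at depth 12
  - 193.130.80.0/20 clear@20
  lookup 193.130.93.74: bits 110000011000001001011101010 walk d0:H2→d1:-→d2:-→d3:-→d4:-→d5:-→d6:-→d7:-→d8:-→d9:-→d10:-→d11:-→d12:H1→d13:-→d14:-→d15:-→d16:-→d17:-→d18:-→d19:-→d20:-→d21:-→d22:-→d23:-→d24:-→d25:-→d26:-→d27:H3 -> H3
  lookup 193.129.58.71: bits 11000001100000 walk d0:H2→d1:-→d2:-→d3:-→d4:-→d5:-→d6:-→d7:-→d8:-→d9:-→d10:-→d11:-→d12:H1→d13:-→d14:- -> H1
  add 193.128.0.0/12 -> H3 at depth 12

== LOOKUPS ==
["H1","H2","H1","H2","H2","H1","H1","H2","H2","H0","H3","H1"]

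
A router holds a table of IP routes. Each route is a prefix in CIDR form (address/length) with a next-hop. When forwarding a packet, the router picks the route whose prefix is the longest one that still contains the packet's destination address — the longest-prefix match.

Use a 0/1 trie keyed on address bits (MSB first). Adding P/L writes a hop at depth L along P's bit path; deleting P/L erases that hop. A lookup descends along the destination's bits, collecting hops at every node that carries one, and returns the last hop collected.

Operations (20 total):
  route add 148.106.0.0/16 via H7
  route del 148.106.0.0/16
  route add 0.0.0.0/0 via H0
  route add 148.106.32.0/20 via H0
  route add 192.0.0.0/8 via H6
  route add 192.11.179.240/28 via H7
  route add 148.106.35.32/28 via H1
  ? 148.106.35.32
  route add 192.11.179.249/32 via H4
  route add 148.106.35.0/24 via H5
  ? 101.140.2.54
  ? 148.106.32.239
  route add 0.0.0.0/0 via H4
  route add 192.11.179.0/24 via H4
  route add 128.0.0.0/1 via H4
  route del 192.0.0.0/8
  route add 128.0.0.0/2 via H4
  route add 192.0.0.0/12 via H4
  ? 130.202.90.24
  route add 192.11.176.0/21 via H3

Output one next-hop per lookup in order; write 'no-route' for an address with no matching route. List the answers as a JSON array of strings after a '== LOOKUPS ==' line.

Apply in order:
  add 148.106.0.0/16 -> H7 at depth 16
  - 148.106.0.0/16 clear@16
  add 0.0.0.0/0 -> H0 at depth 0
  add 148.106.32.0/20 -> H0 at depth 20
  add 192.0.0.0/8 -> H6 at depth 8
  add 192.11.179.240/28 -> H7 at depth 28
  add 148.106.35.32/28 -> H1 at depth 28
  lookup 148.106.35.32: bits 1001010001101010001000110010 walk d0:H0→d1:-→d2:-→d3:-→d4:-→d5:-→d6:-→d7:-→d8:-→d9:-→d10:-→d11:-→d12:-→d13:-→d14:-→d15:-→d16:-→d17:-→d18:-→d19:-→d20:H0→d21:-→d22:-→d23:-→d24:-→d25:-→d26:-→d27:-→d28:H1 -> H1
  add 192.11.179.249/32 -> H4 at depth 32
  add 148.106.35.0/24 -> H5 at depth 24
  lookup 101.140.2.54: bits ε walk d0:H0 -> H0
  lookup 148.106.32.239: bits 1001010001101010001000 walk d0:H0→d1:-→d2:-→d3:-→d4:-→d5:-→d6:-→d7:-→d8:-→d9:-→d10:-→d11:-→d12:-→d13:-→d14:-→d15:-→d16:-→d17:-→d18:-→d19:-→d20:H0→d21:-→d22:- -> H0
  add 0.0.0.0/0 -> H4 at depth 0
  add 192.11.179.0/24 -> H4 at depth 24
  add 128.0.0.0/1 -> H4 at depth 1
  - 192.0.0.0/8 clear@8
  add 128.0.0.0/2 -> H4 at depth 2
  add 192.0.0.0/12 -> H4 at depth 12
  lookup 130.202.90.24: bits 100 walk d0:H4→d1:H4→d2:H4→d3:- -> H4
  add 192.11.176.0/21 -> H3 at depth 21

== LOOKUPS ==
["H1","H0","H0","H4"]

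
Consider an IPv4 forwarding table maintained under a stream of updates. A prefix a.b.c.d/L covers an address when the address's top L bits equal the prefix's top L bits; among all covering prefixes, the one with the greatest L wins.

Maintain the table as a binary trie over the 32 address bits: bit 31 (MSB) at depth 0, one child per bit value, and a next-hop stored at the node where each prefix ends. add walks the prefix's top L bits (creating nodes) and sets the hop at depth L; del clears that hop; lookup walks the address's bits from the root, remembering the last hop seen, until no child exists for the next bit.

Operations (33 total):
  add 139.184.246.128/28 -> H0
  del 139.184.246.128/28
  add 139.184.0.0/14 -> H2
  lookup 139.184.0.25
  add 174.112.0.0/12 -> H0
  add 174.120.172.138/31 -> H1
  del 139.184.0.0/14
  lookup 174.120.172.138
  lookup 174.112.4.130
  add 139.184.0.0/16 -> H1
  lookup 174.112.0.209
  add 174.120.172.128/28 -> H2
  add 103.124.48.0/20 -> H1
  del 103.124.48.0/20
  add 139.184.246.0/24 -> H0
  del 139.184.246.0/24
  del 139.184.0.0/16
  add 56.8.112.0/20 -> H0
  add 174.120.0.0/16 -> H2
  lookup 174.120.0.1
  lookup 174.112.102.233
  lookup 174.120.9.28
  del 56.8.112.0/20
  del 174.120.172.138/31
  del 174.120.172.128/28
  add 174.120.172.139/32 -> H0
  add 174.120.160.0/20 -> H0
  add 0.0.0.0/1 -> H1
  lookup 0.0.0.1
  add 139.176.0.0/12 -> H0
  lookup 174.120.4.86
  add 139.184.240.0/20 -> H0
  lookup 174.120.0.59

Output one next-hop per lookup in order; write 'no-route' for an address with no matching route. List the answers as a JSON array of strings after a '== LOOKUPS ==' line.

Process each operation:
  add 139.184.246.128/28 -> H0 at depth 28
  del 139.184.246.128/28 (clear depth 28)
  add 139.184.0.0/14 -> H2 at depth 14
  Q 139.184.0.25: descend 1000101110111000 ; hops seen [H2] ; pick H2
  add 174.112.0.0/12 -> H0 at depth 12
  add 174.120.172.138/31 -> H1 at depth 31
  del 139.184.0.0/14 (clear depth 14)
  Q 174.120.172.138: descend 1010111001111000101011001000101 ; hops seen [H0,H1] ; pick H1
  Q 174.112.4.130: descend 101011100111 ; hops seen [H0] ; pick H0
  add 139.184.0.0/16 -> H1 at depth 16
  Q 174.112.0.209: descend 101011100111 ; hops seen [H0] ; pick H0
  add 174.120.172.128/28 -> H2 at depth 28
  add 103.124.48.0/20 -> H1 at depth 20
  del 103.124.48.0/20 (clear depth 20)
  add 139.184.246.0/24 -> H0 at depth 24
  del 139.184.246.0/24 (clear depth 24)
  del 139.184.0.0/16 (clear depth 16)
  add 56.8.112.0/20 -> H0 at depth 20
  add 174.120.0.0/16 -> H2 at depth 16
  Q 174.120.0.1: descend 1010111001111000 ; hops seen [H0,H2] ; pick H2
  Q 174.112.102.233: descend 101011100111 ; hops seen [H0] ; pick H0
  Q 174.120.9.28: descend 1010111001111000 ; hops seen [H0,H2] ; pick H2
  del 56.8.112.0/20 (clear depth 20)
  del 174.120.172.138/31 (clear depth 31)
  del 174.120.172.128/28 (clear depth 28)
  add 174.120.172.139/32 -> H0 at depth 32
  add 174.120.160.0/20 -> H0 at depth 20
  add 0.0.0.0/1 -> H1 at depth 1
  Q 0.0.0.1: descend 00 ; hops seen [H1] ; pick H1
  add 139.176.0.0/12 -> H0 at depth 12
  Q 174.120.4.86: descend 1010111001111000 ; hops seen [H0,H2] ; pick H2
  add 139.184.240.0/20 -> H0 at depth 20
  Q 174.120.0.59: descend 1010111001111000 ; hops seen [H0,H2] ; pick H2

== LOOKUPS ==
["H2","H1","H0","H0","H2","H0","H2","H1","H2","H2"]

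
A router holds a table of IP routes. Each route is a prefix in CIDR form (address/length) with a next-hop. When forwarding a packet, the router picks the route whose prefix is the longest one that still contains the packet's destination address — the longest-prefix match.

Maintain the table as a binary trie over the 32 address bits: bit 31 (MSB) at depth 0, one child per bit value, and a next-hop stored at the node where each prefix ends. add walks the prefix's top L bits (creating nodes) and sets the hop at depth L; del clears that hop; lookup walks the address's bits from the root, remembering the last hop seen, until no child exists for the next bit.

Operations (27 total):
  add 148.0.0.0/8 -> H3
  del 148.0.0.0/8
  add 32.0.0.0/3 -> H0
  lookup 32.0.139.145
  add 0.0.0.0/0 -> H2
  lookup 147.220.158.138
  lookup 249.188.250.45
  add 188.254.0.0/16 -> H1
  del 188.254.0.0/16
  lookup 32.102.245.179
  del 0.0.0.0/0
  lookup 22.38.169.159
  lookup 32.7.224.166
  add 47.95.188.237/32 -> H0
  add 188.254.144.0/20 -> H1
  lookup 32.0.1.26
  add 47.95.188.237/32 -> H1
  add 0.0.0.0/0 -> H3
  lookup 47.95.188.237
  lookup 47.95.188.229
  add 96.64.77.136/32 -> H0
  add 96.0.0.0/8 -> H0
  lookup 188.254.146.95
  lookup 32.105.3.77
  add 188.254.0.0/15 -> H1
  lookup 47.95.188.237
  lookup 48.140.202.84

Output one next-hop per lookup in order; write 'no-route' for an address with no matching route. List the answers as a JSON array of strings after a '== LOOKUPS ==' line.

Trace:
  + 148.0.0.0/8 (H3) depth=8
  - 148.0.0.0/8 clear@8
  + 32.0.0.0/3 (H0) depth=3
  Q 32.0.139.145: descend 001 ; hops seen [H0] ; pick H0
  + 0.0.0.0/0 (H2) depth=0
  Q 147.220.158.138: descend 10010 ; hops seen [H2] ; pick H2
  Q 249.188.250.45: descend 1 ; hops seen [H2] ; pick H2
  + 188.254.0.0/16 (H1) depth=16
  - 188.254.0.0/16 clear@16
  Q 32.102.245.179: descend 001 ; hops seen [H2,H0] ; pick H0
  - 0.0.0.0/0 clear@0
  Q 22.38.169.159: descend 00 ; hops seen [∅] ; pick no-route
  Q 32.7.224.166: descend 001 ; hops seen [H0] ; pick H0
  + 47.95.188.237/32 (H0) depth=32
  + 188.254.144.0/20 (H1) depth=20
  Q 32.0.1.26: descend 0010 ; hops seen [H0] ; pick H0
  + 47.95.188.237/32 (H1) depth=32
  + 0.0.0.0/0 (H3) depth=0
  Q 47.95.188.237: descend 00101111010111111011110011101101 ; hops seen [H3,H0,H1] ; pick H1
  Q 47.95.188.229: descend 0010111101011111101111001110 ; hops seen [H3,H0] ; pick H0
  + 96.64.77.136/32 (H0) depth=32
  + 96.0.0.0/8 (H0) depth=8
  Q 188.254.146.95: descend 10111100111111101001 ; hops seen [H3,H1] ; pick H1
  Q 32.105.3.77: descend 0010 ; hops seen [H3,H0] ; pick H0
  + 188.254.0.0/15 (H1) depth=15
  Q 47.95.188.237: descend 00101111010111111011110011101101 ; hops seen [H3,H0,H1] ; pick H1
  Q 48.140.202.84: descend 001 ; hops seen [H3,H0] ; pick H0

== LOOKUPS ==
["H0","H2","H2","H0","no-route","H0","H0","H1","H0","H1","H0","H1","H0"]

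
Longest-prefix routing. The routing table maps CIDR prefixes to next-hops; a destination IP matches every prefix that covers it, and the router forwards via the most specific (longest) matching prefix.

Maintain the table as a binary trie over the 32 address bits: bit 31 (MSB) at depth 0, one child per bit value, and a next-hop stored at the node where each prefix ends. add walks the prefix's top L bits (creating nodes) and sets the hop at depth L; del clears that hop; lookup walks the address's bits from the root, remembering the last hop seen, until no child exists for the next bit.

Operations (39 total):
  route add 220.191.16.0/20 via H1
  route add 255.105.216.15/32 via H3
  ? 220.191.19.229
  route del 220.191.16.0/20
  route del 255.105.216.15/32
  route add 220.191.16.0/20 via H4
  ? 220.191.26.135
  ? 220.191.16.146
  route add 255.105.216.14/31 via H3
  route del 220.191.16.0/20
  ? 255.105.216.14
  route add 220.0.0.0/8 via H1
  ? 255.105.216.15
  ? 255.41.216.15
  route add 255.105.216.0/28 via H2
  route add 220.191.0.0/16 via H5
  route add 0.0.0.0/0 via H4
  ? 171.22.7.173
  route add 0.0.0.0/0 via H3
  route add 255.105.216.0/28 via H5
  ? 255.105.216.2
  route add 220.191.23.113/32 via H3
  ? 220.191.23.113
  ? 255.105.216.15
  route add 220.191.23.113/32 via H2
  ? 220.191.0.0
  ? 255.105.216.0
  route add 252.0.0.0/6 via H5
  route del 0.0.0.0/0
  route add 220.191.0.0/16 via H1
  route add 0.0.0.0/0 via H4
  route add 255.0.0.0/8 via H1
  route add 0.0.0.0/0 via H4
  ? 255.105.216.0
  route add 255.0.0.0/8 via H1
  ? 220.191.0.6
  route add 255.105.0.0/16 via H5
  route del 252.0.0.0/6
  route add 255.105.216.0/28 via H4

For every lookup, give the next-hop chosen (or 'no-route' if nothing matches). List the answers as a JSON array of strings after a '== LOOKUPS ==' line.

Apply in order:
  add 220.191.16.0/20 -> H1 at depth 20
  add 255.105.216.15/32 -> H3 at depth 32
  lookup 220.191.19.229: bits 11011100101111110001 walk d0:-→d1:-→d2:-→d3:-→d4:-→d5:-→d6:-→d7:-→d8:-→d9:-→d10:-→d11:-→d12:-→d13:-→d14:-→d15:-→d16:-→d17:-→d18:-→d19:-→d20:H1 -> H1
  - 220.191.16.0/20 clear@20
  - 255.105.216.15/32 clear@32
  add 220.191.16.0/20 -> H4 at depth 20
  lookup 220.191.26.135: bits 11011100101111110001 walk d0:-→d1:-→d2:-→d3:-→d4:-→d5:-→d6:-→d7:-→d8:-→d9:-→d10:-→d11:-→d12:-→d13:-→d14:-→d15:-→d16:-→d17:-→d18:-→d19:-→d20:H4 -> H4
  lookup 220.191.16.146: bits 11011100101111110001 walk d0:-→d1:-→d2:-→d3:-→d4:-→d5:-→d6:-→d7:-→d8:-→d9:-→d10:-→d11:-→d12:-→d13:-→d14:-→d15:-→d16:-→d17:-→d18:-→d19:-→d20:H4 -> H4
  add 255.105.216.14/31 -> H3 at depth 31
  - 220.191.16.0/20 clear@20
  lookup 255.105.216.14: bits 1111111101101001110110000000111 walk d0:-→d1:-→d2:-→d3:-→d4:-→d5:-→d6:-→d7:-→d8:-→d9:-→d10:-→d11:-→d12:-→d13:-→d14:-→d15:-→d16:-→d17:-→d18:-→d19:-→d20:-→d21:-→d22:-→d23:-→d24:-→d25:-→d26:-→d27:-→d28:-→d29:-→d30:-→d31:H3 -> H3
  add 220.0.0.0/8 -> H1 at depth 8
  lookup 255.105.216.15: bits 11111111011010011101100000001111 walk d0:-→d1:-→d2:-→d3:-→d4:-→d5:-→d6:-→d7:-→d8:-→d9:-→d10:-→d11:-→d12:-→d13:-→d14:-→d15:-→d16:-→d17:-→d18:-→d19:-→d20:-→d21:-→d22:-→d23:-→d24:-→d25:-→d26:-→d27:-→d28:-→d29:-→d30:-→d31:H3→d32:- -> H3
  lookup 255.41.216.15: bits 111111110 walk d0:-→d1:-→d2:-→d3:-→d4:-→d5:-→d6:-→d7:-→d8:-→d9:- -> no-route
  add 255.105.216.0/28 -> H2 at depth 28
  add 220.191.0.0/16 -> H5 at depth 16
  add 0.0.0.0/0 -> H4 at depth 0
  lookup 171.22.7.173: bits 1 walk d0:H4→d1:- -> H4
  add 0.0.0.0/0 -> H3 at depth 0
  add 255.105.216.0/28 -> H5 at depth 28
  lookup 255.105.216.2: bits 1111111101101001110110000000 walk d0:H3→d1:-→d2:-→d3:-→d4:-→d5:-→d6:-→d7:-→d8:-→d9:-→d10:-→d11:-→d12:-→d13:-→d14:-→d15:-→d16:-→d17:-→d18:-→d19:-→d20:-→d21:-→d22:-→d23:-→d24:-→d25:-→d26:-→d27:-→d28:H5 -> H5
  add 220.191.23.113/32 -> H3 at depth 32
  lookup 220.191.23.113: bits 11011100101111110001011101110001 walk d0:H3→d1:-→d2:-→d3:-→d4:-→d5:-→d6:-→d7:-→d8:H1→d9:-→d10:-→d11:-→d12:-→d13:-→d14:-→d15:-→d16:H5→d17:-→d18:-→d19:-→d20:-→d21:-→d22:-→d23:-→d24:-→d25:-→d26:-→d27:-→d28:-→d29:-→d30:-→d31:-→d32:H3 -> H3
  lookup 255.105.216.15: bits 11111111011010011101100000001111 walk d0:H3→d1:-→d2:-→d3:-→d4:-→d5:-→d6:-→d7:-→d8:-→d9:-→d10:-→d11:-→d12:-→d13:-→d14:-→d15:-→d16:-→d17:-→d18:-→d19:-→d20:-→d21:-→d22:-→d23:-→d24:-→d25:-→d26:-→d27:-→d28:H5→d29:-→d30:-→d31:H3→d32:- -> H3
  add 220.191.23.113/32 -> H2 at depth 32
  lookup 220.191.0.0: bits 1101110010111111000 walk d0:H3→d1:-→d2:-→d3:-→d4:-→d5:-→d6:-→d7:-→d8:H1→d9:-→d10:-→d11:-→d12:-→d13:-→d14:-→d15:-→d16:H5→d17:-→d18:-→d19:- -> H5
  lookup 255.105.216.0: bits 1111111101101001110110000000 walk d0:H3→d1:-→d2:-→d3:-→d4:-→d5:-→d6:-→d7:-→d8:-→d9:-→d10:-→d11:-→d12:-→d13:-→d14:-→d15:-→d16:-→d17:-→d18:-→d19:-→d20:-→d21:-→d22:-→d23:-→d24:-→d25:-→d26:-→d27:-→d28:H5 -> H5
  add 252.0.0.0/6 -> H5 at depth 6
  - 0.0.0.0/0 clear@0
  add 220.191.0.0/16 -> H1 at depth 16
  add 0.0.0.0/0 -> H4 at depth 0
  add 255.0.0.0/8 -> H1 at depth 8
  add 0.0.0.0/0 -> H4 at depth 0
  lookup 255.105.216.0: bits 1111111101101001110110000000 walk d0:H4→d1:-→d2:-→d3:-→d4:-→d5:-→d6:H5→d7:-→d8:H1→d9:-→d10:-→d11:-→d12:-→d13:-→d14:-→d15:-→d16:-→d17:-→d18:-→d19:-→d20:-→d21:-→d22:-→d23:-→d24:-→d25:-→d26:-→d27:-→d28:H5 -> H5
  add 255.0.0.0/8 -> H1 at depth 8
  lookup 220.191.0.6: bits 1101110010111111000 walk d0:H4→d1:-→d2:-→d3:-→d4:-→d5:-→d6:-→d7:-→d8:H1→d9:-→d10:-→d11:-→d12:-→d13:-→d14:-→d15:-→d16:H1→d17:-→d18:-→d19:- -> H1
  add 255.105.0.0/16 -> H5 at depth 16
  - 252.0.0.0/6 clear@6
  add 255.105.216.0/28 -> H4 at depth 28

== LOOKUPS ==
["H1","H4","H4","H3","H3","no-route","H4","H5","H3","H3","H5","H5","H5","H1"]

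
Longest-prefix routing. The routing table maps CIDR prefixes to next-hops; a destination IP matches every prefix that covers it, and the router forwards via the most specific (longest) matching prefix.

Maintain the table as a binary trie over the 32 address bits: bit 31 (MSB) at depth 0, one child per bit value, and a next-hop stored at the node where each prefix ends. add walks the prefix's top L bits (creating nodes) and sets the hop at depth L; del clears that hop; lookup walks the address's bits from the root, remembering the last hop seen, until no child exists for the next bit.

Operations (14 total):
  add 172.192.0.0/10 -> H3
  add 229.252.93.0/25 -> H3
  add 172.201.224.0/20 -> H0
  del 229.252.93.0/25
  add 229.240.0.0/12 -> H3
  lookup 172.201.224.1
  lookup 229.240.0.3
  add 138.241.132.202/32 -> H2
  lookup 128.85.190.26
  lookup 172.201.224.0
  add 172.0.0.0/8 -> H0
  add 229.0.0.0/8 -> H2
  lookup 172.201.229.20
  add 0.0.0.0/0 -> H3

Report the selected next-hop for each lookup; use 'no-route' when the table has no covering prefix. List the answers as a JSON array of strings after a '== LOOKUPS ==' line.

Process each operation:
  add 172.192.0.0/10 -> H3 at depth 10
  add 229.252.93.0/25 -> H3 at depth 25
  add 172.201.224.0/20 -> H0 at depth 20
  del 229.252.93.0/25 (clear depth 25)
  add 229.240.0.0/12 -> H3 at depth 12
  Q 172.201.224.1: descend 10101100110010011110 ; hops seen [H3,H0] ; pick H0
  Q 229.240.0.3: descend 111001011111 ; hops seen [H3] ; pick H3
  add 138.241.132.202/32 -> H2 at depth 32
  Q 128.85.190.26: descend 1000 ; hops seen [∅] ; pick no-route
  Q 172.201.224.0: descend 10101100110010011110 ; hops seen [H3,H0] ; pick H0
  add 172.0.0.0/8 -> H0 at depth 8
  add 229.0.0.0/8 -> H2 at depth 8
  Q 172.201.229.20: descend 10101100110010011110 ; hops seen [H0,H3,H0] ; pick H0
  add 0.0.0.0/0 -> H3 at depth 0

== LOOKUPS ==
["H0","H3","no-route","H0","H0"]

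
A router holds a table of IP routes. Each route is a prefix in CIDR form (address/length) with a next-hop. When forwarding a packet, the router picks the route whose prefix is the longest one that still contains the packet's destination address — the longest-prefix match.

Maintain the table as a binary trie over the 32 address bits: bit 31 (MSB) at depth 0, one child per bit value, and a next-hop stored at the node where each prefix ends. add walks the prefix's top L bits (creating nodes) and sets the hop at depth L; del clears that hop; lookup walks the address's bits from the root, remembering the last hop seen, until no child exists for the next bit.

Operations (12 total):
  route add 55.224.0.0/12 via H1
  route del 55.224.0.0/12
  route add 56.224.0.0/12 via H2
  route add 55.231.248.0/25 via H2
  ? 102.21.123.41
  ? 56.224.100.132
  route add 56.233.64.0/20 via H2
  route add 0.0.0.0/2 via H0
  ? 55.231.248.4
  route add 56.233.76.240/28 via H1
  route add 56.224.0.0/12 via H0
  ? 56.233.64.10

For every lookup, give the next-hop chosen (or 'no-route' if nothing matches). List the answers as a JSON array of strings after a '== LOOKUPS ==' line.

Trace:
  + 55.224.0.0/12 (H1) depth=12
  del 55.224.0.0/12 (clear depth 12)
  + 56.224.0.0/12 (H2) depth=12
  + 55.231.248.0/25 (H2) depth=25
  ? 102.21.123.41  path d0:-→d1:-  best=no-route
  ? 56.224.100.132  path d0:-→d1:-→d2:-→d3:-→d4:-→d5:-→d6:-→d7:-→d8:-→d9:-→d10:-→d11:-→d12:H2  best=H2
  + 56.233.64.0/20 (H2) depth=20
  + 0.0.0.0/2 (H0) depth=2
  ? 55.231.248.4  path d0:-→d1:-→d2:H0→d3:-→d4:-→d5:-→d6:-→d7:-→d8:-→d9:-→d10:-→d11:-→d12:-→d13:-→d14:-→d15:-→d16:-→d17:-→d18:-→d19:-→d20:-→d21:-→d22:-→d23:-→d24:-→d25:H2  best=H2
  + 56.233.76.240/28 (H1) depth=28
  + 56.224.0.0/12 (H0) depth=12
  ? 56.233.64.10  path d0:-→d1:-→d2:H0→d3:-→d4:-→d5:-→d6:-→d7:-→d8:-→d9:-→d10:-→d11:-→d12:H0→d13:-→d14:-→d15:-→d16:-→d17:-→d18:-→d19:-→d20:H2  best=H2

== LOOKUPS ==
["no-route","H2","H2","H2"]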